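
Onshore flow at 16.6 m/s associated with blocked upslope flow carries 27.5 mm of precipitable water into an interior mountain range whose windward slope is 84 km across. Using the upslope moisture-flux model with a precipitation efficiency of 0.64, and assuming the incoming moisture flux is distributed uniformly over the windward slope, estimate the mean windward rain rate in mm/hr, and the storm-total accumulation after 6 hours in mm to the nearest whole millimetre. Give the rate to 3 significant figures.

Incoming column moisture flux per unit ridge length: F = V × PW = 16.6 × 27.5 = 456.5 mm·m/s.
Spread over the 84 km slope with efficiency ε = 0.64: R = ε·F/W = 0.64 × 456.5 / 84000 m = 3.478e-03 mm/s.
R = 3.478e-03 × 3600 = 12.5 mm/hr.
Over 6 h: total = 12.5 × 6 = 75 mm.

R ≈ 12.5 mm/hr; total ≈ 75 mm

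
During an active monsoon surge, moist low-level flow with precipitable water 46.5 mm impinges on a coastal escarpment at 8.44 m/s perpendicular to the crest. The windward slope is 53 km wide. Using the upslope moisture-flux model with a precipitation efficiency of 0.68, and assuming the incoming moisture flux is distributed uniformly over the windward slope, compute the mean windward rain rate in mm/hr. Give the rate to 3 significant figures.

Incoming column moisture flux per unit ridge length: F = V × PW = 8.44 × 46.5 = 392.46 mm·m/s.
Spread over the 53 km slope with efficiency ε = 0.68: R = ε·F/W = 0.68 × 392.46 / 53000 m = 5.035e-03 mm/s.
R = 5.035e-03 × 3600 = 18.1 mm/hr.

R ≈ 18.1 mm/hr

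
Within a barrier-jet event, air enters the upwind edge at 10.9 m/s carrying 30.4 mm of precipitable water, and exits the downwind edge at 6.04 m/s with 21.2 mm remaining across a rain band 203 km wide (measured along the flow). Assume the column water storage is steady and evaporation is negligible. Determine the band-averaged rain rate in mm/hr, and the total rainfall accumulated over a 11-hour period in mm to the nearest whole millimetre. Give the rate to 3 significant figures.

R ≈ 3.61 mm/hr; total ≈ 40 mm

Column moisture flux per unit crosswind length is F = V × PW.
Inflow: F_in = 10.9 × 30.4 = 331.36 mm·m/s
Outflow: F_out = 6.04 × 21.2 = 128.048 mm·m/s
Steady-state rate R = (F_in − F_out)/L = (331.36 − 128.048) / 203000 m = 1.002e-03 mm/s.
R = 1.002e-03 × 3600 = 3.61 mm/hr.
Over 11 h: total = 3.61 × 11 = 39.71 ≈ 40 mm.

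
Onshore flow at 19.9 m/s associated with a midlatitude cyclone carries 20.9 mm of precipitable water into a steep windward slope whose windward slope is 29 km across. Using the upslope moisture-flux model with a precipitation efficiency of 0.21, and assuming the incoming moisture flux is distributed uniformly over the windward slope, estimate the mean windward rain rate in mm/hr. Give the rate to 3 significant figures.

R ≈ 10.8 mm/hr

Incoming column moisture flux per unit ridge length: F = V × PW = 19.9 × 20.9 = 415.91 mm·m/s.
Spread over the 29 km slope with efficiency ε = 0.21: R = ε·F/W = 0.21 × 415.91 / 29000 m = 3.012e-03 mm/s.
R = 3.012e-03 × 3600 = 10.8 mm/hr.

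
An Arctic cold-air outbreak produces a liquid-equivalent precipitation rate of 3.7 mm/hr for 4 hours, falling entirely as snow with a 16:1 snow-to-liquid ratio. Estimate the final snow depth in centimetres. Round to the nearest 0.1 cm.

Liquid-equivalent depth = 3.7 × 4 = 14.8 mm.
Snow depth = 14.8 mm × 16 = 236.8 mm = 23.7 cm.

snow depth ≈ 23.7 cm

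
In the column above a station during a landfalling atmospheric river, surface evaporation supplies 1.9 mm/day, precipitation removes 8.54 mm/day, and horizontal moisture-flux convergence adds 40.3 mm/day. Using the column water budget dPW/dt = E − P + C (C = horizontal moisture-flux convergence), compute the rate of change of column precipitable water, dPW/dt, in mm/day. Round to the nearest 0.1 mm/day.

dPW/dt ≈ 33.7 mm/day

dPW/dt = E − P + C = 1.9 − 8.54 + (40.3) = 33.7 mm/day.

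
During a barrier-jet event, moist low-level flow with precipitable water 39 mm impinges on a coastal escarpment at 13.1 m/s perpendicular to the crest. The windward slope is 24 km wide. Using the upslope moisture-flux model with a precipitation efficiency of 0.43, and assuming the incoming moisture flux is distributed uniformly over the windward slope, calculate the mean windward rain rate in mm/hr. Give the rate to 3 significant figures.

Incoming column moisture flux per unit ridge length: F = V × PW = 13.1 × 39 = 510.9 mm·m/s.
Spread over the 24 km slope with efficiency ε = 0.43: R = ε·F/W = 0.43 × 510.9 / 24000 m = 9.154e-03 mm/s.
R = 9.154e-03 × 3600 = 33.0 mm/hr.

R ≈ 33.0 mm/hr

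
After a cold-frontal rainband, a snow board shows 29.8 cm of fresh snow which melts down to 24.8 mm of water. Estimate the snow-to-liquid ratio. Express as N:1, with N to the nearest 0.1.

ratio ≈ 12.0

Ratio = snow depth / SWE = 298 mm / 24.8 mm = 12.0, i.e. 12.0:1.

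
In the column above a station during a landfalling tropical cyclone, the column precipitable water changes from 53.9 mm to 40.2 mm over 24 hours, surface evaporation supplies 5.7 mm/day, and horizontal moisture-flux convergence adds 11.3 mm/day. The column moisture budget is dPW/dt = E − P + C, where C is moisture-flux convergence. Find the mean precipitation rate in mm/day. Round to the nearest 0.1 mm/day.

dPW/dt = (40.2 − 53.9) mm / (24/24 day) = -13.700 mm/day.
P = E + C − dPW/dt = 5.7 + (11.3) − (-13.700) = 30.7 mm/day.

P ≈ 30.7 mm/day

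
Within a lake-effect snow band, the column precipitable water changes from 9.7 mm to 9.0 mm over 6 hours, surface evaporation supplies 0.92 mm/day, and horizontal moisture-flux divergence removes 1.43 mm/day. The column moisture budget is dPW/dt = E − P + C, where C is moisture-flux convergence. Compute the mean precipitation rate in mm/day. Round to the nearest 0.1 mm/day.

P ≈ 2.3 mm/day

dPW/dt = (9.0 − 9.7) mm / (6/24 day) = -2.800 mm/day.
P = E + C − dPW/dt = 0.92 + (-1.43) − (-2.800) = 2.3 mm/day.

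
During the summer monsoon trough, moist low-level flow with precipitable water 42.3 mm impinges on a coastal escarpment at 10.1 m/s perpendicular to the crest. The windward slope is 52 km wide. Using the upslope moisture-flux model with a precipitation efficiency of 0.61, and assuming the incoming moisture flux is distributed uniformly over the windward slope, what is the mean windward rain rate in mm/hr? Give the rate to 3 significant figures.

Incoming column moisture flux per unit ridge length: F = V × PW = 10.1 × 42.3 = 427.23 mm·m/s.
Spread over the 52 km slope with efficiency ε = 0.61: R = ε·F/W = 0.61 × 427.23 / 52000 m = 5.012e-03 mm/s.
R = 5.012e-03 × 3600 = 18.0 mm/hr.

R ≈ 18.0 mm/hr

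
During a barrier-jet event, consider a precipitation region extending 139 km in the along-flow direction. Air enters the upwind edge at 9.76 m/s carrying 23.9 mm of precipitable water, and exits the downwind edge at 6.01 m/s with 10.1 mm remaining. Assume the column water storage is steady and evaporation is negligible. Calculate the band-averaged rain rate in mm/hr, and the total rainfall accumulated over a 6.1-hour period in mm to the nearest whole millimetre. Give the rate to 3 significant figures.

Column moisture flux per unit crosswind length is F = V × PW.
Inflow: F_in = 9.76 × 23.9 = 233.264 mm·m/s
Outflow: F_out = 6.01 × 10.1 = 60.701 mm·m/s
Steady-state rate R = (F_in − F_out)/L = (233.264 − 60.701) / 139000 m = 1.241e-03 mm/s.
R = 1.241e-03 × 3600 = 4.47 mm/hr.
Over 6.1 h: total = 4.47 × 6.1 = 27.267 ≈ 27 mm.

R ≈ 4.47 mm/hr; total ≈ 27 mm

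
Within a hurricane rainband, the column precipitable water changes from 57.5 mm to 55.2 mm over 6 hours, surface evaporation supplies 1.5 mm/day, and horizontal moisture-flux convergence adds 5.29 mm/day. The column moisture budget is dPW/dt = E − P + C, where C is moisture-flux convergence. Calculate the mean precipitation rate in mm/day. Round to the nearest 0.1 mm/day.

dPW/dt = (55.2 − 57.5) mm / (6/24 day) = -9.200 mm/day.
P = E + C − dPW/dt = 1.5 + (5.29) − (-9.200) = 16.0 mm/day.

P ≈ 16.0 mm/day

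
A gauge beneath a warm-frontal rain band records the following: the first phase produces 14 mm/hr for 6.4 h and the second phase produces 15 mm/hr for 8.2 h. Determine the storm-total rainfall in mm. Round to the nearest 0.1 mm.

Total = Σ Rᵢ Δtᵢ = 14 × 6.4 + 15 × 8.2
      = 89.6 + 123 = 212.6 mm.

total ≈ 212.6 mm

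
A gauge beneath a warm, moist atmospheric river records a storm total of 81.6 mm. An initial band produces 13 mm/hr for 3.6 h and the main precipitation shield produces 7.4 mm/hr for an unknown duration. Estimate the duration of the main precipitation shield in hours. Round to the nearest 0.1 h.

Known phases: 13 × 3.6 = 46.8 mm.
Remaining depth = 81.6 − 46.8 = 34.8 mm.
Duration = 34.8 / 7.4 = 4.7 h.

duration ≈ 4.7 h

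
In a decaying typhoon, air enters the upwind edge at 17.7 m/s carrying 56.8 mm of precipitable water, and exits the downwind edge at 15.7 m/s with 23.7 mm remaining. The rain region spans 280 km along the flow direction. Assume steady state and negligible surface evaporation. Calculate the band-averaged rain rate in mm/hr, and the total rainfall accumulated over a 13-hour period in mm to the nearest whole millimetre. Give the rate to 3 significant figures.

Column moisture flux per unit crosswind length is F = V × PW.
Inflow: F_in = 17.7 × 56.8 = 1005.36 mm·m/s
Outflow: F_out = 15.7 × 23.7 = 372.09 mm·m/s
Steady-state rate R = (F_in − F_out)/L = (1005.36 − 372.09) / 280000 m = 2.262e-03 mm/s.
R = 2.262e-03 × 3600 = 8.14 mm/hr.
Over 13 h: total = 8.14 × 13 = 105.82 ≈ 106 mm.

R ≈ 8.14 mm/hr; total ≈ 106 mm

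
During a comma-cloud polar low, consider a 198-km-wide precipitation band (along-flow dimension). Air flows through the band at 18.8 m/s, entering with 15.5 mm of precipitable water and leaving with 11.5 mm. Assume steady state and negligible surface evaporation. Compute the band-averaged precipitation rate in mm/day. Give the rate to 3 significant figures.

R ≈ 32.8 mm/day

Column moisture flux per unit crosswind length is F = V × PW.
Inflow: F_in = 18.8 × 15.5 = 291.4 mm·m/s
Outflow: F_out = 18.8 × 11.5 = 216.2 mm·m/s
Steady-state rate R = (F_in − F_out)/L = (291.4 − 216.2) / 198000 m = 3.798e-04 mm/s.
R = 3.798e-04 × 3600 × 24 = 32.8 mm/day.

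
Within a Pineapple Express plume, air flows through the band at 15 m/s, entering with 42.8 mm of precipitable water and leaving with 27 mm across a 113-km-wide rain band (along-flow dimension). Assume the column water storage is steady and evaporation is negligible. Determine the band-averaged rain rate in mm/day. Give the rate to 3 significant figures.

R ≈ 181 mm/day

Column moisture flux per unit crosswind length is F = V × PW.
Inflow: F_in = 15 × 42.8 = 642 mm·m/s
Outflow: F_out = 15 × 27 = 405 mm·m/s
Steady-state rate R = (F_in − F_out)/L = (642 − 405) / 113000 m = 2.097e-03 mm/s.
R = 2.097e-03 × 3600 × 24 = 181 mm/day.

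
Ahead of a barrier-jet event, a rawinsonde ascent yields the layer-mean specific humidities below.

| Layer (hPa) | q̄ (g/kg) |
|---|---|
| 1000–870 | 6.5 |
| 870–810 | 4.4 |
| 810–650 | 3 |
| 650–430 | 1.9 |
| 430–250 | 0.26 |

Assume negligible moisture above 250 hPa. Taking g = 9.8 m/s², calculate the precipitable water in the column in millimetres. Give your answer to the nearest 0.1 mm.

Precipitable water is the column-integrated vapour mass per unit area: PW = (1/g) Σ q̄ Δp, with q in kg/kg and Δp in Pa (1 kg/m² of water = 1 mm).
Layer 1000–870 hPa: Δp = 130 hPa = 13000 Pa, q̄ = 0.0065 kg/kg → 0.0065 × 13000 / 9.8 = 8.62 mm
Layer 870–810 hPa: Δp = 60 hPa = 6000 Pa, q̄ = 0.0044 kg/kg → 0.0044 × 6000 / 9.8 = 2.69 mm
Layer 810–650 hPa: Δp = 160 hPa = 16000 Pa, q̄ = 0.003 kg/kg → 0.003 × 16000 / 9.8 = 4.90 mm
Layer 650–430 hPa: Δp = 220 hPa = 22000 Pa, q̄ = 0.0019 kg/kg → 0.0019 × 22000 / 9.8 = 4.27 mm
Layer 430–250 hPa: Δp = 180 hPa = 18000 Pa, q̄ = 0.00026 kg/kg → 0.00026 × 18000 / 9.8 = 0.48 mm
PW = 8.62 + 2.69 + 4.90 + 4.27 + 0.48 = 20.96 ≈ 21.0 mm.

PW ≈ 21.0 mm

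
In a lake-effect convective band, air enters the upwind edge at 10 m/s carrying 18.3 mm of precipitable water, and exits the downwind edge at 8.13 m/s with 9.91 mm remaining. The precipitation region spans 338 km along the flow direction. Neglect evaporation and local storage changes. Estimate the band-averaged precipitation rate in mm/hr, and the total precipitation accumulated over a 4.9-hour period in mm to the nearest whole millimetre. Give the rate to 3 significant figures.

Column moisture flux per unit crosswind length is F = V × PW.
Inflow: F_in = 10 × 18.3 = 183 mm·m/s
Outflow: F_out = 8.13 × 9.91 = 80.5683 mm·m/s
Steady-state rate R = (F_in − F_out)/L = (183 − 80.5683) / 338000 m = 3.031e-04 mm/s.
R = 3.031e-04 × 3600 = 1.09 mm/hr.
Over 4.9 h: total = 1.09 × 4.9 = 5.341 ≈ 5 mm.

R ≈ 1.09 mm/hr; total ≈ 5 mm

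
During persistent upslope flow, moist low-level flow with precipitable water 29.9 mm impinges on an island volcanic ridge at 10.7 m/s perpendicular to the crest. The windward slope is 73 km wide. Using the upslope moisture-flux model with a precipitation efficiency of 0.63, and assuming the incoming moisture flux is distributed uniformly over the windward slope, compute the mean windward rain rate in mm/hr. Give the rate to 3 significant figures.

Incoming column moisture flux per unit ridge length: F = V × PW = 10.7 × 29.9 = 319.93 mm·m/s.
Spread over the 73 km slope with efficiency ε = 0.63: R = ε·F/W = 0.63 × 319.93 / 73000 m = 2.761e-03 mm/s.
R = 2.761e-03 × 3600 = 9.94 mm/hr.

R ≈ 9.94 mm/hr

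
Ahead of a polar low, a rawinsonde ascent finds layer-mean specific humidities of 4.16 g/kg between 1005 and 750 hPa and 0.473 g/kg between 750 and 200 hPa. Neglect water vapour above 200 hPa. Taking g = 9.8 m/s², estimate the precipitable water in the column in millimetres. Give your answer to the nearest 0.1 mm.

Precipitable water is the column-integrated vapour mass per unit area: PW = (1/g) Σ q̄ Δp, with q in kg/kg and Δp in Pa (1 kg/m² of water = 1 mm).
Layer 1005–750 hPa: Δp = 255 hPa = 25500 Pa, q̄ = 0.00416 kg/kg → 0.00416 × 25500 / 9.8 = 10.82 mm
Layer 750–200 hPa: Δp = 550 hPa = 55000 Pa, q̄ = 0.000473 kg/kg → 0.000473 × 55000 / 9.8 = 2.65 mm
PW = 10.82 + 2.65 = 13.47 ≈ 13.5 mm.

PW ≈ 13.5 mm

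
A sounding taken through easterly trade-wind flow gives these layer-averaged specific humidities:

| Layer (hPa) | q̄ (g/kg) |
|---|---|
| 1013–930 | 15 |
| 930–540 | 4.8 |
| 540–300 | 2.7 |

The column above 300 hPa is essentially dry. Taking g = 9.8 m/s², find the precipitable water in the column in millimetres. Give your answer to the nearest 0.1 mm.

Precipitable water is the column-integrated vapour mass per unit area: PW = (1/g) Σ q̄ Δp, with q in kg/kg and Δp in Pa (1 kg/m² of water = 1 mm).
Layer 1013–930 hPa: Δp = 83 hPa = 8300 Pa, q̄ = 0.015 kg/kg → 0.015 × 8300 / 9.8 = 12.70 mm
Layer 930–540 hPa: Δp = 390 hPa = 39000 Pa, q̄ = 0.0048 kg/kg → 0.0048 × 39000 / 9.8 = 19.10 mm
Layer 540–300 hPa: Δp = 240 hPa = 24000 Pa, q̄ = 0.0027 kg/kg → 0.0027 × 24000 / 9.8 = 6.61 mm
PW = 12.70 + 19.10 + 6.61 = 38.41 ≈ 38.4 mm.

PW ≈ 38.4 mm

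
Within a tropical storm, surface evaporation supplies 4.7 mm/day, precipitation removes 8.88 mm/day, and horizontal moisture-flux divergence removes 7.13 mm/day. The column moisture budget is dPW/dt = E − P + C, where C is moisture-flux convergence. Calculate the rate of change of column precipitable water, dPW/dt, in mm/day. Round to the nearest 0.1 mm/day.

dPW/dt = E − P + C = 4.7 − 8.88 + (-7.13) = -11.3 mm/day.

dPW/dt ≈ -11.3 mm/day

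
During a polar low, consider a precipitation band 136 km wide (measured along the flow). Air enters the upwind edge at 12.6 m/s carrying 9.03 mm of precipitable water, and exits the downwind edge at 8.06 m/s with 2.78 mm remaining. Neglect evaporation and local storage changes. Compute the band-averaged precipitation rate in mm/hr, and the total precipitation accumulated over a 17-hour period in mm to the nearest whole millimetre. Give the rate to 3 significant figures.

Column moisture flux per unit crosswind length is F = V × PW.
Inflow: F_in = 12.6 × 9.03 = 113.778 mm·m/s
Outflow: F_out = 8.06 × 2.78 = 22.4068 mm·m/s
Steady-state rate R = (F_in − F_out)/L = (113.778 − 22.4068) / 136000 m = 6.718e-04 mm/s.
R = 6.718e-04 × 3600 = 2.42 mm/hr.
Over 17 h: total = 2.42 × 17 = 41.14 ≈ 41 mm.

R ≈ 2.42 mm/hr; total ≈ 41 mm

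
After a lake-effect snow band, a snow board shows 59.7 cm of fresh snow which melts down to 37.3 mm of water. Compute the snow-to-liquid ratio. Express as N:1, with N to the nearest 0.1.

ratio ≈ 16.0

Ratio = snow depth / SWE = 597 mm / 37.3 mm = 16.0, i.e. 16.0:1.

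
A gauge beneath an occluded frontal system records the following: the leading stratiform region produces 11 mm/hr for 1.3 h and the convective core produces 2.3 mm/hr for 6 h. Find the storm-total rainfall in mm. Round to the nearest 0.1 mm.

total ≈ 28.1 mm

Total = Σ Rᵢ Δtᵢ = 11 × 1.3 + 2.3 × 6
      = 14.3 + 13.8 = 28.1 mm.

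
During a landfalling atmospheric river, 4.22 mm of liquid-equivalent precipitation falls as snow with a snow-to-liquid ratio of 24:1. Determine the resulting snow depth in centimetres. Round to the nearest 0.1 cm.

snow depth ≈ 10.1 cm

Snow depth = liquid × ratio = 4.22 mm × 24 = 101.28 mm = 10.1 cm.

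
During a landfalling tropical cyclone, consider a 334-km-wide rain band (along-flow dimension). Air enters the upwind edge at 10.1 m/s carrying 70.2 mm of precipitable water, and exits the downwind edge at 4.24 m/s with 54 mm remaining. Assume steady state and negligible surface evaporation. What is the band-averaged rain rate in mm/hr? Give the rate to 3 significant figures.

Column moisture flux per unit crosswind length is F = V × PW.
Inflow: F_in = 10.1 × 70.2 = 709.02 mm·m/s
Outflow: F_out = 4.24 × 54 = 228.96 mm·m/s
Steady-state rate R = (F_in − F_out)/L = (709.02 − 228.96) / 334000 m = 1.437e-03 mm/s.
R = 1.437e-03 × 3600 = 5.17 mm/hr.

R ≈ 5.17 mm/hr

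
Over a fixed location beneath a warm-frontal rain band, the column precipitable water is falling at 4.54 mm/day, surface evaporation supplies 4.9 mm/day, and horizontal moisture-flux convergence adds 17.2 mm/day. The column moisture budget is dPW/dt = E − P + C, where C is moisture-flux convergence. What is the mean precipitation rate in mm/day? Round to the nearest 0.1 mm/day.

P ≈ 26.6 mm/day

dPW/dt = -4.54 mm/day.
P = E + C − dPW/dt = 4.9 + (17.2) − (-4.54) = 26.6 mm/day.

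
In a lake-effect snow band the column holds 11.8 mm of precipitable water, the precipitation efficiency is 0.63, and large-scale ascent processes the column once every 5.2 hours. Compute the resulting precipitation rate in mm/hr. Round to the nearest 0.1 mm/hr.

R ≈ 1.4 mm/hr

Each overturning extracts ε × PW = 0.63 × 11.8 = 7.434 mm.
Rate = ε·PW / τ = 7.434 / 5.2 h = 1.4 mm/hr.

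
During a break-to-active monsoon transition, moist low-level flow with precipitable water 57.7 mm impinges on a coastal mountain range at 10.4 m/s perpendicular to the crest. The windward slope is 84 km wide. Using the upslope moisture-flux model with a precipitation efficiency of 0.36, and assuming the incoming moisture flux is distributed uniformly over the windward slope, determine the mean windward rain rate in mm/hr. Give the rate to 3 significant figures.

Incoming column moisture flux per unit ridge length: F = V × PW = 10.4 × 57.7 = 600.08 mm·m/s.
Spread over the 84 km slope with efficiency ε = 0.36: R = ε·F/W = 0.36 × 600.08 / 84000 m = 2.572e-03 mm/s.
R = 2.572e-03 × 3600 = 9.26 mm/hr.

R ≈ 9.26 mm/hr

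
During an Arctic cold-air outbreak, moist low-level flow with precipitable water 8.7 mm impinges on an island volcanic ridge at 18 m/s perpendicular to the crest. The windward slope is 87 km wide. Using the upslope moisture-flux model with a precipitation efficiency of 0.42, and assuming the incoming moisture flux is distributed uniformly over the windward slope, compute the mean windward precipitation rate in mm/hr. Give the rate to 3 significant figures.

R ≈ 2.72 mm/hr

Incoming column moisture flux per unit ridge length: F = V × PW = 18 × 8.7 = 156.6 mm·m/s.
Spread over the 87 km slope with efficiency ε = 0.42: R = ε·F/W = 0.42 × 156.6 / 87000 m = 7.560e-04 mm/s.
R = 7.560e-04 × 3600 = 2.72 mm/hr.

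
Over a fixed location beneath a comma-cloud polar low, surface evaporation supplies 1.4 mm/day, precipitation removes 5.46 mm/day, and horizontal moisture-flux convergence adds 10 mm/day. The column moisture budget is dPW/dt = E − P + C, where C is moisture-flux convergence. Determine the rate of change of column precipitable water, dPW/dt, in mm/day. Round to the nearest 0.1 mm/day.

dPW/dt ≈ 5.9 mm/day

dPW/dt = E − P + C = 1.4 − 5.46 + (10) = 5.9 mm/day.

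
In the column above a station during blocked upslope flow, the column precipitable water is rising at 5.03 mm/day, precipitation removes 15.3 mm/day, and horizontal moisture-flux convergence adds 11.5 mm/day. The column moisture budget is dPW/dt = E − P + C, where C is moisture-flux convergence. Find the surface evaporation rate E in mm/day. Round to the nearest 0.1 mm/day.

E ≈ 8.8 mm/day

dPW/dt = +5.03 mm/day.
E = dPW/dt + P − C = (+5.03) + 15.3 − (11.5) = 8.8 mm/day.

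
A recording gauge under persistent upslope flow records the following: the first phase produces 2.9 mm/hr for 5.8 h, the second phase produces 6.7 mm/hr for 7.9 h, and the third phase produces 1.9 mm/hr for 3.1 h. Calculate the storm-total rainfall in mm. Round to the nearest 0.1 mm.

total ≈ 75.6 mm

Total = Σ Rᵢ Δtᵢ = 2.9 × 5.8 + 6.7 × 7.9 + 1.9 × 3.1
      = 16.82 + 52.93 + 5.89 = 75.6 mm.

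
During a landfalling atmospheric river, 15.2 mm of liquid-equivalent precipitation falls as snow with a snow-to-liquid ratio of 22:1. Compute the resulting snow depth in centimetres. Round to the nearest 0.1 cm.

Snow depth = liquid × ratio = 15.2 mm × 22 = 334.4 mm = 33.4 cm.

snow depth ≈ 33.4 cm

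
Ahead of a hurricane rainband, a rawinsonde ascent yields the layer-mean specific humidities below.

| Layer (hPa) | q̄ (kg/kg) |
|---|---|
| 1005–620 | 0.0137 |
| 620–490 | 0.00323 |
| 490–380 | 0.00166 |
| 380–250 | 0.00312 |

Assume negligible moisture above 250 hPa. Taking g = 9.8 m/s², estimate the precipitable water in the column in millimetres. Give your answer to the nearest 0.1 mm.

Precipitable water is the column-integrated vapour mass per unit area: PW = (1/g) Σ q̄ Δp, with q in kg/kg and Δp in Pa (1 kg/m² of water = 1 mm).
Layer 1005–620 hPa: Δp = 385 hPa = 38500 Pa, q̄ = 0.0137 kg/kg → 0.0137 × 38500 / 9.8 = 53.82 mm
Layer 620–490 hPa: Δp = 130 hPa = 13000 Pa, q̄ = 0.00323 kg/kg → 0.00323 × 13000 / 9.8 = 4.28 mm
Layer 490–380 hPa: Δp = 110 hPa = 11000 Pa, q̄ = 0.00166 kg/kg → 0.00166 × 11000 / 9.8 = 1.86 mm
Layer 380–250 hPa: Δp = 130 hPa = 13000 Pa, q̄ = 0.00312 kg/kg → 0.00312 × 13000 / 9.8 = 4.14 mm
PW = 53.82 + 4.28 + 1.86 + 4.14 = 64.10 ≈ 64.1 mm.

PW ≈ 64.1 mm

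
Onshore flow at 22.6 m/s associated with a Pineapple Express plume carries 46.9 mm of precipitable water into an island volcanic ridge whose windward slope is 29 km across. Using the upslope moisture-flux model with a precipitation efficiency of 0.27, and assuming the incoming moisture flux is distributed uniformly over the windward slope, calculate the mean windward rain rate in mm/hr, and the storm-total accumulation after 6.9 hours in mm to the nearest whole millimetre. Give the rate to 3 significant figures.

Incoming column moisture flux per unit ridge length: F = V × PW = 22.6 × 46.9 = 1059.94 mm·m/s.
Spread over the 29 km slope with efficiency ε = 0.27: R = ε·F/W = 0.27 × 1059.94 / 29000 m = 9.868e-03 mm/s.
R = 9.868e-03 × 3600 = 35.5 mm/hr.
Over 6.9 h: total = 35.5 × 6.9 = 244.95 ≈ 245 mm.

R ≈ 35.5 mm/hr; total ≈ 245 mm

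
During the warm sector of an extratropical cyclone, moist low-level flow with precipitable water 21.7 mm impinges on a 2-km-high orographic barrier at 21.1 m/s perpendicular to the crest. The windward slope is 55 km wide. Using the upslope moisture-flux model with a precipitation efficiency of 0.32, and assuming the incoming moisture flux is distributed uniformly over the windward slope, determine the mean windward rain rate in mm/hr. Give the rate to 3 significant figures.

R ≈ 9.59 mm/hr

Incoming column moisture flux per unit ridge length: F = V × PW = 21.1 × 21.7 = 457.87 mm·m/s.
Spread over the 55 km slope with efficiency ε = 0.32: R = ε·F/W = 0.32 × 457.87 / 55000 m = 2.664e-03 mm/s.
R = 2.664e-03 × 3600 = 9.59 mm/hr.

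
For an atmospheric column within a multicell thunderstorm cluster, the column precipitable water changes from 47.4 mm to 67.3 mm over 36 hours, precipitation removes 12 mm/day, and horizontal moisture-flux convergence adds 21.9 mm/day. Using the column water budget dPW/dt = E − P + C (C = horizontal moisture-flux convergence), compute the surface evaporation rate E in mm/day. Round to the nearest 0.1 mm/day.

E ≈ 3.4 mm/day

dPW/dt = (67.3 − 47.4) mm / (36/24 day) = +13.267 mm/day.
E = dPW/dt + P − C = (+13.267) + 12 − (21.9) = 3.4 mm/day.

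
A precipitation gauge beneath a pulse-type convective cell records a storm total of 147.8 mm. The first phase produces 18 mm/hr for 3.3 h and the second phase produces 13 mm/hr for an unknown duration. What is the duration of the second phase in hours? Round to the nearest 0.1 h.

duration ≈ 6.8 h

Known phases: 18 × 3.3 = 59.4 mm.
Remaining depth = 147.8 − 59.4 = 88.4 mm.
Duration = 88.4 / 13 = 6.8 h.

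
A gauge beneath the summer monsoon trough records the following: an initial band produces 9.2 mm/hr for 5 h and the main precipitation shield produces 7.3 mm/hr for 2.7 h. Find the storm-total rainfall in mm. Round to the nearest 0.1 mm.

Total = Σ Rᵢ Δtᵢ = 9.2 × 5 + 7.3 × 2.7
      = 46 + 19.71 = 65.7 mm.

total ≈ 65.7 mm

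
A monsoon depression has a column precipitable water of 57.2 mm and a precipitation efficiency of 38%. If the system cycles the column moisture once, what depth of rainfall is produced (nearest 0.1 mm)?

Rainfall = ε × PW = 0.38 × 57.2 = 21.7 mm.

rainfall ≈ 21.7 mm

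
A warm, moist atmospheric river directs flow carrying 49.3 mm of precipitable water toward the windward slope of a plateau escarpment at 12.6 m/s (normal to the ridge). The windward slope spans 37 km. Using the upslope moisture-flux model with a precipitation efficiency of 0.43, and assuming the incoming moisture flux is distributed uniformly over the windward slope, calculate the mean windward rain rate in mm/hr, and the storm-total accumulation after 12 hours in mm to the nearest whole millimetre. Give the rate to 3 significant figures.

R ≈ 26.0 mm/hr; total ≈ 312 mm

Incoming column moisture flux per unit ridge length: F = V × PW = 12.6 × 49.3 = 621.18 mm·m/s.
Spread over the 37 km slope with efficiency ε = 0.43: R = ε·F/W = 0.43 × 621.18 / 37000 m = 7.219e-03 mm/s.
R = 7.219e-03 × 3600 = 26.0 mm/hr.
Over 12 h: total = 26.0 × 12 = 312 mm.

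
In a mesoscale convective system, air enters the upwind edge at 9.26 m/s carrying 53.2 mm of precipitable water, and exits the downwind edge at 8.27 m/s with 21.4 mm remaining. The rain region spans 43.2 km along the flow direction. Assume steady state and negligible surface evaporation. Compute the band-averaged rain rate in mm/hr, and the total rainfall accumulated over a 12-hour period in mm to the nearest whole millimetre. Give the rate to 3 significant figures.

Column moisture flux per unit crosswind length is F = V × PW.
Inflow: F_in = 9.26 × 53.2 = 492.632 mm·m/s
Outflow: F_out = 8.27 × 21.4 = 176.978 mm·m/s
Steady-state rate R = (F_in − F_out)/L = (492.632 − 176.978) / 43200 m = 7.307e-03 mm/s.
R = 7.307e-03 × 3600 = 26.3 mm/hr.
Over 12 h: total = 26.3 × 12 = 315.6 ≈ 316 mm.

R ≈ 26.3 mm/hr; total ≈ 316 mm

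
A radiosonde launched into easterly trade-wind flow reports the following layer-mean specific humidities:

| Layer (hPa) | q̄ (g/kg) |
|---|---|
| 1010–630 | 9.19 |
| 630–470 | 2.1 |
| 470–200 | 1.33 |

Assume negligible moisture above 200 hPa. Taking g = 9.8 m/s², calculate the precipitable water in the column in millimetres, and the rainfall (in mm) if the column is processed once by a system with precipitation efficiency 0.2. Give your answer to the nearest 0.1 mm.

Precipitable water is the column-integrated vapour mass per unit area: PW = (1/g) Σ q̄ Δp, with q in kg/kg and Δp in Pa (1 kg/m² of water = 1 mm).
Layer 1010–630 hPa: Δp = 380 hPa = 38000 Pa, q̄ = 0.00919 kg/kg → 0.00919 × 38000 / 9.8 = 35.63 mm
Layer 630–470 hPa: Δp = 160 hPa = 16000 Pa, q̄ = 0.0021 kg/kg → 0.0021 × 16000 / 9.8 = 3.43 mm
Layer 470–200 hPa: Δp = 270 hPa = 27000 Pa, q̄ = 0.00133 kg/kg → 0.00133 × 27000 / 9.8 = 3.66 mm
PW = 35.63 + 3.43 + 3.66 = 42.72 ≈ 42.7 mm.
Rainfall = ε × PW = 0.2 × 42.7 = 8.5 mm.

PW ≈ 42.7 mm; rainfall ≈ 8.5 mm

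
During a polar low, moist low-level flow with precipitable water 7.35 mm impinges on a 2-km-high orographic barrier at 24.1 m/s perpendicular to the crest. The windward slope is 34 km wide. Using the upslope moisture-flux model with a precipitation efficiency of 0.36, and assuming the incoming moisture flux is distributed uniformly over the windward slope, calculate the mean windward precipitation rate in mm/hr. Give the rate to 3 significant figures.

Incoming column moisture flux per unit ridge length: F = V × PW = 24.1 × 7.35 = 177.135 mm·m/s.
Spread over the 34 km slope with efficiency ε = 0.36: R = ε·F/W = 0.36 × 177.135 / 34000 m = 1.876e-03 mm/s.
R = 1.876e-03 × 3600 = 6.75 mm/hr.

R ≈ 6.75 mm/hr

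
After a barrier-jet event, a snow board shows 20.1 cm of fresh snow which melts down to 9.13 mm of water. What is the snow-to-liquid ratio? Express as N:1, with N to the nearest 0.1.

ratio ≈ 22.0

Ratio = snow depth / SWE = 201 mm / 9.13 mm = 22.0, i.e. 22.0:1.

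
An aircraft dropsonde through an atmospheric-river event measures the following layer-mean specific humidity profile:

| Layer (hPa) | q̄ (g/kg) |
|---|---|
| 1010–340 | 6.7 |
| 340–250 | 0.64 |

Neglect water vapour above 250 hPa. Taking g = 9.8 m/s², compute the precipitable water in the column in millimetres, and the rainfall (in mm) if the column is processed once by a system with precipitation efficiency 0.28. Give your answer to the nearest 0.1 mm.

PW ≈ 46.4 mm; rainfall ≈ 13.0 mm

Precipitable water is the column-integrated vapour mass per unit area: PW = (1/g) Σ q̄ Δp, with q in kg/kg and Δp in Pa (1 kg/m² of water = 1 mm).
Layer 1010–340 hPa: Δp = 670 hPa = 67000 Pa, q̄ = 0.0067 kg/kg → 0.0067 × 67000 / 9.8 = 45.81 mm
Layer 340–250 hPa: Δp = 90 hPa = 9000 Pa, q̄ = 0.00064 kg/kg → 0.00064 × 9000 / 9.8 = 0.59 mm
PW = 45.81 + 0.59 = 46.40 ≈ 46.4 mm.
Rainfall = ε × PW = 0.28 × 46.4 = 13.0 mm.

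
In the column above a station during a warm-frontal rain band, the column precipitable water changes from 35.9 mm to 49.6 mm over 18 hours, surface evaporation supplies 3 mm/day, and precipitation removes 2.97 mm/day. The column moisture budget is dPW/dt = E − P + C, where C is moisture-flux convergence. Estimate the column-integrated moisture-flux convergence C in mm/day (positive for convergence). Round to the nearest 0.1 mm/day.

dPW/dt = (49.6 − 35.9) mm / (18/24 day) = +18.267 mm/day.
C = dPW/dt − E + P = (+18.267) − 3 + 2.97 = 18.2 mm/day.

C ≈ 18.2 mm/day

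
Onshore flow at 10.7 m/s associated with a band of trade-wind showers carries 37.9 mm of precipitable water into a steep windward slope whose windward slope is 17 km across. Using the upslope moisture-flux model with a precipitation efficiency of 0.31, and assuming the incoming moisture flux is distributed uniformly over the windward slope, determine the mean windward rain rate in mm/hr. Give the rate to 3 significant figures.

R ≈ 26.6 mm/hr

Incoming column moisture flux per unit ridge length: F = V × PW = 10.7 × 37.9 = 405.53 mm·m/s.
Spread over the 17 km slope with efficiency ε = 0.31: R = ε·F/W = 0.31 × 405.53 / 17000 m = 7.395e-03 mm/s.
R = 7.395e-03 × 3600 = 26.6 mm/hr.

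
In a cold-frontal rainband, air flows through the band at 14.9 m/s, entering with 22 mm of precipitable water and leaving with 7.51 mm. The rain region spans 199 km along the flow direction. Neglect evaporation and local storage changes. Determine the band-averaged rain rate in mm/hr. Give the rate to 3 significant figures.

Column moisture flux per unit crosswind length is F = V × PW.
Inflow: F_in = 14.9 × 22 = 327.8 mm·m/s
Outflow: F_out = 14.9 × 7.51 = 111.899 mm·m/s
Steady-state rate R = (F_in − F_out)/L = (327.8 − 111.899) / 199000 m = 1.085e-03 mm/s.
R = 1.085e-03 × 3600 = 3.91 mm/hr.

R ≈ 3.91 mm/hr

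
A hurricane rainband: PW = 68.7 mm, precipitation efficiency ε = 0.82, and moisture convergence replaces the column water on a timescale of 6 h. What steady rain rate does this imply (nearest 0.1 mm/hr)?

R ≈ 9.4 mm/hr

Each overturning extracts ε × PW = 0.82 × 68.7 = 56.334 mm.
Rate = ε·PW / τ = 56.334 / 6 h = 9.4 mm/hr.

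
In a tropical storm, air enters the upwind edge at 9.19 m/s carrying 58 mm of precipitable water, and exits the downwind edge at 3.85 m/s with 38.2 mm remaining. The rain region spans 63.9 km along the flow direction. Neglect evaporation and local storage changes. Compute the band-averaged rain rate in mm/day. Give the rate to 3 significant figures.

Column moisture flux per unit crosswind length is F = V × PW.
Inflow: F_in = 9.19 × 58 = 533.02 mm·m/s
Outflow: F_out = 3.85 × 38.2 = 147.07 mm·m/s
Steady-state rate R = (F_in − F_out)/L = (533.02 − 147.07) / 63900 m = 6.040e-03 mm/s.
R = 6.040e-03 × 3600 × 24 = 522 mm/day.

R ≈ 522 mm/day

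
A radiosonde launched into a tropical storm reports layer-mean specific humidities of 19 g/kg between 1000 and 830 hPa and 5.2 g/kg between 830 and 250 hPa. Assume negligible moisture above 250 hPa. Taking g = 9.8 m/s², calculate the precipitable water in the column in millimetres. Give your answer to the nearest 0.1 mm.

PW ≈ 63.7 mm

Precipitable water is the column-integrated vapour mass per unit area: PW = (1/g) Σ q̄ Δp, with q in kg/kg and Δp in Pa (1 kg/m² of water = 1 mm).
Layer 1000–830 hPa: Δp = 170 hPa = 17000 Pa, q̄ = 0.019 kg/kg → 0.019 × 17000 / 9.8 = 32.96 mm
Layer 830–250 hPa: Δp = 580 hPa = 58000 Pa, q̄ = 0.0052 kg/kg → 0.0052 × 58000 / 9.8 = 30.78 mm
PW = 32.96 + 30.78 = 63.74 ≈ 63.7 mm.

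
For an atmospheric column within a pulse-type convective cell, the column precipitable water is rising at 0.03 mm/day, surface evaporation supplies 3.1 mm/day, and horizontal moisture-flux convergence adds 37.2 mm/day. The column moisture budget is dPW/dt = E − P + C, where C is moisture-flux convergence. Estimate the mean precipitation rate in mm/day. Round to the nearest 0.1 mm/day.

dPW/dt = +0.03 mm/day.
P = E + C − dPW/dt = 3.1 + (37.2) − (+0.03) = 40.3 mm/day.

P ≈ 40.3 mm/day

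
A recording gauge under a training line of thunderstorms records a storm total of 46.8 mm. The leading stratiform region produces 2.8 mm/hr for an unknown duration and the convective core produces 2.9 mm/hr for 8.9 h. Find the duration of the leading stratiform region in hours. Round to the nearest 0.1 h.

Known phases: 2.9 × 8.9 = 25.81 mm.
Remaining depth = 46.8 − 25.81 = 20.99 mm.
Duration = 20.99 / 2.8 = 7.5 h.

duration ≈ 7.5 h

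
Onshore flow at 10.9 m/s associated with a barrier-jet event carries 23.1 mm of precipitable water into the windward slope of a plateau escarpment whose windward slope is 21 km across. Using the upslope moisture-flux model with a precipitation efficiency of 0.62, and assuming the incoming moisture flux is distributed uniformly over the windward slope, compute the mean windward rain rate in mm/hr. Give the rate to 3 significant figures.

Incoming column moisture flux per unit ridge length: F = V × PW = 10.9 × 23.1 = 251.79 mm·m/s.
Spread over the 21 km slope with efficiency ε = 0.62: R = ε·F/W = 0.62 × 251.79 / 21000 m = 7.434e-03 mm/s.
R = 7.434e-03 × 3600 = 26.8 mm/hr.

R ≈ 26.8 mm/hr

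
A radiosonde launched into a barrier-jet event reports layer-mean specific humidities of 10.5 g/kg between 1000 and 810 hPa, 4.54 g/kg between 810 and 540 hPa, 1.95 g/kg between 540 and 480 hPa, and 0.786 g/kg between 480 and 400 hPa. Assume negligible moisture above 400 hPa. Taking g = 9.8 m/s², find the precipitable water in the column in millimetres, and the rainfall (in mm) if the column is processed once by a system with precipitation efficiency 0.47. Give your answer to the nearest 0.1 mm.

Precipitable water is the column-integrated vapour mass per unit area: PW = (1/g) Σ q̄ Δp, with q in kg/kg and Δp in Pa (1 kg/m² of water = 1 mm).
Layer 1000–810 hPa: Δp = 190 hPa = 19000 Pa, q̄ = 0.0105 kg/kg → 0.0105 × 19000 / 9.8 = 20.36 mm
Layer 810–540 hPa: Δp = 270 hPa = 27000 Pa, q̄ = 0.00454 kg/kg → 0.00454 × 27000 / 9.8 = 12.51 mm
Layer 540–480 hPa: Δp = 60 hPa = 6000 Pa, q̄ = 0.00195 kg/kg → 0.00195 × 6000 / 9.8 = 1.19 mm
Layer 480–400 hPa: Δp = 80 hPa = 8000 Pa, q̄ = 0.000786 kg/kg → 0.000786 × 8000 / 9.8 = 0.64 mm
PW = 20.36 + 12.51 + 1.19 + 0.64 = 34.70 ≈ 34.7 mm.
Rainfall = ε × PW = 0.47 × 34.7 = 16.3 mm.

PW ≈ 34.7 mm; rainfall ≈ 16.3 mm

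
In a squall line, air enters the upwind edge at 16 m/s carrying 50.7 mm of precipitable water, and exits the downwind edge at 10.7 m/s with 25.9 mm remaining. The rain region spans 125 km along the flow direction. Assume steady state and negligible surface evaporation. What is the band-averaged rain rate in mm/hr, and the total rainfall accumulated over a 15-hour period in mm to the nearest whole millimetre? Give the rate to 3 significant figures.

Column moisture flux per unit crosswind length is F = V × PW.
Inflow: F_in = 16 × 50.7 = 811.2 mm·m/s
Outflow: F_out = 10.7 × 25.9 = 277.13 mm·m/s
Steady-state rate R = (F_in − F_out)/L = (811.2 − 277.13) / 125000 m = 4.273e-03 mm/s.
R = 4.273e-03 × 3600 = 15.4 mm/hr.
Over 15 h: total = 15.4 × 15 = 231 mm.

R ≈ 15.4 mm/hr; total ≈ 231 mm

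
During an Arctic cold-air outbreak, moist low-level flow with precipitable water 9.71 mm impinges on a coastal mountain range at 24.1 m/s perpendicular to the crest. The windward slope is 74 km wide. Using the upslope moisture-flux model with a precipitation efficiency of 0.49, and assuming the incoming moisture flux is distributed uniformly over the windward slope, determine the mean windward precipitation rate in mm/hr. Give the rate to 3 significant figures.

Incoming column moisture flux per unit ridge length: F = V × PW = 24.1 × 9.71 = 234.011 mm·m/s.
Spread over the 74 km slope with efficiency ε = 0.49: R = ε·F/W = 0.49 × 234.011 / 74000 m = 1.550e-03 mm/s.
R = 1.550e-03 × 3600 = 5.58 mm/hr.

R ≈ 5.58 mm/hr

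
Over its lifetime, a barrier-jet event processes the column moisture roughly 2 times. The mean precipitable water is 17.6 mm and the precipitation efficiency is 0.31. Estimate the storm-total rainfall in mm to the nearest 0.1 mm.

rainfall ≈ 10.9 mm

Each cycle deposits ε × PW = 0.31 × 17.6 = 5.456 mm.
Over 2 cycles: 2 × 5.456 = 10.9 mm.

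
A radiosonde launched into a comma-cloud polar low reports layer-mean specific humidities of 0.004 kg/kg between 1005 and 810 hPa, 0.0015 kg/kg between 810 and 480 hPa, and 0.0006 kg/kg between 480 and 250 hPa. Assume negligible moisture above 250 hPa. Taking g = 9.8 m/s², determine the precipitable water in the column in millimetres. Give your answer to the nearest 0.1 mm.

Precipitable water is the column-integrated vapour mass per unit area: PW = (1/g) Σ q̄ Δp, with q in kg/kg and Δp in Pa (1 kg/m² of water = 1 mm).
Layer 1005–810 hPa: Δp = 195 hPa = 19500 Pa, q̄ = 0.004 kg/kg → 0.004 × 19500 / 9.8 = 7.96 mm
Layer 810–480 hPa: Δp = 330 hPa = 33000 Pa, q̄ = 0.0015 kg/kg → 0.0015 × 33000 / 9.8 = 5.05 mm
Layer 480–250 hPa: Δp = 230 hPa = 23000 Pa, q̄ = 0.0006 kg/kg → 0.0006 × 23000 / 9.8 = 1.41 mm
PW = 7.96 + 5.05 + 1.41 = 14.42 ≈ 14.4 mm.

PW ≈ 14.4 mm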